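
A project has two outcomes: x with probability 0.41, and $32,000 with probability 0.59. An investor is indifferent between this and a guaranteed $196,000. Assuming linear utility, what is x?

x = $432,000

0.41·x + 0.59·32000 = 196000
0.41·x = 196000 − 18880 = 177120
x = 177120 / 0.41 = 432000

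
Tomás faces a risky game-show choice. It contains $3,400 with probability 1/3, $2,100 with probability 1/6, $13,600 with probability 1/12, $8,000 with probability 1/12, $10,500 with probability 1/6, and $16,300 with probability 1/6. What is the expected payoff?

EV = 1/3 × 3400 + 1/6 × 2100 + 1/12 × 13600 + 1/12 × 8000 + 1/6 × 10500 + 1/6 × 16300 = 1133.3333 + 350 + 1133.3333 + 666.6667 + 1750 + 2716.6667 = 7750

$7,750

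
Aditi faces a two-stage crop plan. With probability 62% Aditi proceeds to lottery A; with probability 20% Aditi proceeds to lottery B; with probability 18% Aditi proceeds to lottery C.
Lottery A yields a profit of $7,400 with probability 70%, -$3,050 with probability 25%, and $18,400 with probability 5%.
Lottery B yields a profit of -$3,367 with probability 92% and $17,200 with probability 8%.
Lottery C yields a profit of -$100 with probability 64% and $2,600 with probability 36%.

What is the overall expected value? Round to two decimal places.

$3,121.88

EV(A) = 0.7 × 7400 + 0.25 × (-3050) + 0.05 × 18400 = 5180 − 762.5 + 920 = 5337.5
EV(B) = 0.92 × (-3367) + 0.08 × 17200 = -3097.64 + 1376 = -1721.64
EV(C) = 0.64 × (-100) + 0.36 × 2600 = -64 + 936 = 872
Overall = 0.62 × 5337.5 + 0.2 × (-1721.64) + 0.18 × 872 = 3309.25 − 344.328 + 156.96 = 3121.882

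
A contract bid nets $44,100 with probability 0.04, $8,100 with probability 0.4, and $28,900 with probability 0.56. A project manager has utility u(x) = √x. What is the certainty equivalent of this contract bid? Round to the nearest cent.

E[u] = 0.04·√44100 + 0.4·√8100 + 0.56·√28900 = 0.04·210 + 0.4·90 + 0.56·170 = 139.6
CE = (139.6)² = 19488.16

$19,488.16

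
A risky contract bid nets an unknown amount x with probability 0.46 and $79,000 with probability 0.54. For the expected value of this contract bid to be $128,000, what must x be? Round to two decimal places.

0.46·x + 0.54·79000 = 128000
0.46·x = 128000 − 42660 = 85340
x = 85340 / 0.46 = 185521.7391

x = $185,521.74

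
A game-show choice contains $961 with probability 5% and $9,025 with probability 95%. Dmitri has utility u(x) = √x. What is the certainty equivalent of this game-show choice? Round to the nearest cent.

$8,427.24

E[u] = 0.05·√961 + 0.95·√9025 = 0.05·31 + 0.95·95 = 91.8
CE = (91.8)² = 8427.24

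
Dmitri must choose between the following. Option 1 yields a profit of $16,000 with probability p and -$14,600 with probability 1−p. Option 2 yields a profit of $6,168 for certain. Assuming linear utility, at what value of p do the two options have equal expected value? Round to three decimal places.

p = 0.679

p·16000 + (1−p)·(-14600) = 6168
30600p − 14600 = 6168
p = (6168 + 14600) / 30600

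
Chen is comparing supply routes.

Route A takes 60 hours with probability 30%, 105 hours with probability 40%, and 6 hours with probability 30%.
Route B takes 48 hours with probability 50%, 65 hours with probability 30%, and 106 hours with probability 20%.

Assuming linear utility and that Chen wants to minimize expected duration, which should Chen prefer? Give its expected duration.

Route A (61.8 hours)

Route A = 0.3 × 60 + 0.4 × 105 + 0.3 × 6 = 18 + 42 + 1.8 = 61.8
Route B = 0.5 × 48 + 0.3 × 65 + 0.2 × 106 = 24 + 19.5 + 21.2 = 64.7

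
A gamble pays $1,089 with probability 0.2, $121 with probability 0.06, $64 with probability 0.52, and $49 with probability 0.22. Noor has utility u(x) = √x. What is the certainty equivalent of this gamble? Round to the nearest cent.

E[u] = 0.2·√1089 + 0.06·√121 + 0.52·√64 + 0.22·√49 = 0.2·33 + 0.06·11 + 0.52·8 + 0.22·7 = 12.96
CE = (12.96)² = 167.9616

$167.96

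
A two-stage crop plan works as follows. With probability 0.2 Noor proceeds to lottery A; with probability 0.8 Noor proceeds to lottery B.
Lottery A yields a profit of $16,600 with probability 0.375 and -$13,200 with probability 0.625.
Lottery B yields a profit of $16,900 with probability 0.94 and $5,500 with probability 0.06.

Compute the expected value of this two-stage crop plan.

$12,567.80

EV(A) = 0.375 × 16600 + 0.625 × (-13200) = 6225 − 8250 = -2025
EV(B) = 0.94 × 16900 + 0.06 × 5500 = 15886 + 330 = 16216
Overall = 0.2 × (-2025) + 0.8 × 16216 = -405 + 12972.8 = 12567.8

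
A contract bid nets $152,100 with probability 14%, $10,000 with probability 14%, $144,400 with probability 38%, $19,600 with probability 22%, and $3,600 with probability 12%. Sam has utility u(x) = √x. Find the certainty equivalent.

E[u] = 0.14·√152100 + 0.14·√10000 + 0.38·√144400 + 0.22·√19600 + 0.12·√3600 = 0.14·390 + 0.14·100 + 0.38·380 + 0.22·140 + 0.12·60 = 251
CE = (251)² = 63001

$63,001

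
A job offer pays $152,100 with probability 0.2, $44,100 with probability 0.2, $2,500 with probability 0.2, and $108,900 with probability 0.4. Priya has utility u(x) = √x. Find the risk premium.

E[u] = 0.2·√152100 + 0.2·√44100 + 0.2·√2500 + 0.4·√108900 = 0.2·390 + 0.2·210 + 0.2·50 + 0.4·330 = 262
CE = (262)² = 68644
Risk premium = EV − CE = 83300 − 68644 = 14656

$14,656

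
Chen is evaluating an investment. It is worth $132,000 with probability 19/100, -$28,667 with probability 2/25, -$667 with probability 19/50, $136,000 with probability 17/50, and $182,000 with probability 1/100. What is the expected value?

EV = 19/100 × 132000 + 2/25 × (-28667) + 19/50 × (-667) + 17/50 × 136000 + 1/100 × 182000 = 25080 − 2293.36 − 253.46 + 46240 + 1820 = 70593.18

$70,593.18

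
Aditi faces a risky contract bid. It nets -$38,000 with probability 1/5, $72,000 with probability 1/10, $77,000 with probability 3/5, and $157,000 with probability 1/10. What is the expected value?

$61,500

EV = 1/5 × (-38000) + 1/10 × 72000 + 3/5 × 77000 + 1/10 × 157000 = -7600 + 7200 + 46200 + 15700 = 61500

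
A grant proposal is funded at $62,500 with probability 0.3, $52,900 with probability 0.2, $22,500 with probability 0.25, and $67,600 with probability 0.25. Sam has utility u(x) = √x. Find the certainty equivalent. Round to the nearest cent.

$49,952.25

E[u] = 0.3·√62500 + 0.2·√52900 + 0.25·√22500 + 0.25·√67600 = 0.3·250 + 0.2·230 + 0.25·150 + 0.25·260 = 223.5
CE = (223.5)² = 49952.25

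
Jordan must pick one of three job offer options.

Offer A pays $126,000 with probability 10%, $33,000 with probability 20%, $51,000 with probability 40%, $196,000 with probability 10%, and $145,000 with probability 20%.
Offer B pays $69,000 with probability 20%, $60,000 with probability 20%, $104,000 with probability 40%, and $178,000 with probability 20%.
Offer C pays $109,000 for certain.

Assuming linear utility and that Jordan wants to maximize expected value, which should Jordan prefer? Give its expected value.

Offer C ($109,000)

Offer A = 0.1 × 126000 + 0.2 × 33000 + 0.4 × 51000 + 0.1 × 196000 + 0.2 × 145000 = 12600 + 6600 + 20400 + 19600 + 29000 = 88200
Offer B = 0.2 × 69000 + 0.2 × 60000 + 0.4 × 104000 + 0.2 × 178000 = 13800 + 12000 + 41600 + 35600 = 103000
Offer C: 109000 (certain)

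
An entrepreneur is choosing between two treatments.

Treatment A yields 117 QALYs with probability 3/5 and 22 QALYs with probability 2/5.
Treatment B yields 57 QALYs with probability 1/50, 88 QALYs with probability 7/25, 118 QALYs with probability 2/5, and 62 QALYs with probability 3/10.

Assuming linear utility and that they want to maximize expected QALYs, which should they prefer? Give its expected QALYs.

Treatment B (91.58 QALYs)

Treatment A = 3/5 × 117 + 2/5 × 22 = 70.2 + 8.8 = 79
Treatment B = 1/50 × 57 + 7/25 × 88 + 2/5 × 118 + 3/10 × 62 = 1.14 + 24.64 + 47.2 + 18.6 = 91.58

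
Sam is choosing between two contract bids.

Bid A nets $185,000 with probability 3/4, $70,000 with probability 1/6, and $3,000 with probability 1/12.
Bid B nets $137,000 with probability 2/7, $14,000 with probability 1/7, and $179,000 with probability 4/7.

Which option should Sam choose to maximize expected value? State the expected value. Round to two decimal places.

Bid A ($150,666.67)

Bid A = 3/4 × 185000 + 1/6 × 70000 + 1/12 × 3000 = 138750 + 11666.6667 + 250 = 150666.6667
Bid B = 2/7 × 137000 + 1/7 × 14000 + 4/7 × 179000 = 39142.8571 + 2000 + 102285.7143 = 143428.5714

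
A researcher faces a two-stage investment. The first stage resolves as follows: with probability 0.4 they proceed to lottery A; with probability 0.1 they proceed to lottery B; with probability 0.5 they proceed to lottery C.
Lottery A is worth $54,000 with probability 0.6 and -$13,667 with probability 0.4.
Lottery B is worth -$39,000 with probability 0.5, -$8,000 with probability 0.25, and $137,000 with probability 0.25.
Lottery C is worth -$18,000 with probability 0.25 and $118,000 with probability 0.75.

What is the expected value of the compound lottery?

EV(A) = 0.6 × 54000 + 0.4 × (-13667) = 32400 − 5466.8 = 26933.2
EV(B) = 0.5 × (-39000) + 0.25 × (-8000) + 0.25 × 137000 = -19500 − 2000 + 34250 = 12750
EV(C) = 0.25 × (-18000) + 0.75 × 118000 = -4500 + 88500 = 84000
Overall = 0.4 × 26933.2 + 0.1 × 12750 + 0.5 × 84000 = 10773.28 + 1275 + 42000 = 54048.28

$54,048.28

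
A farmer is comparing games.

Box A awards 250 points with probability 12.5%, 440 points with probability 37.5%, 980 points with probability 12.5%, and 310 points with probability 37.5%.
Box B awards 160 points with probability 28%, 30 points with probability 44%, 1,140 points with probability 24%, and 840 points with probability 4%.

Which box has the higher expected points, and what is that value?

Box A (435 points)

Box A = 0.125 × 250 + 0.375 × 440 + 0.125 × 980 + 0.375 × 310 = 31.25 + 165 + 122.5 + 116.25 = 435
Box B = 0.28 × 160 + 0.44 × 30 + 0.24 × 1140 + 0.04 × 840 = 44.8 + 13.2 + 273.6 + 33.6 = 365.2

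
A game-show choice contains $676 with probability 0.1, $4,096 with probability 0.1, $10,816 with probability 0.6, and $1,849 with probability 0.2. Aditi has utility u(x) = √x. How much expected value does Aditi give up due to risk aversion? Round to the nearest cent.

$936.60

E[u] = 0.1·√676 + 0.1·√4096 + 0.6·√10816 + 0.2·√1849 = 0.1·26 + 0.1·64 + 0.6·104 + 0.2·43 = 80
CE = (80)² = 6400
Risk premium = EV − CE = 7336.6 − 6400 = 936.6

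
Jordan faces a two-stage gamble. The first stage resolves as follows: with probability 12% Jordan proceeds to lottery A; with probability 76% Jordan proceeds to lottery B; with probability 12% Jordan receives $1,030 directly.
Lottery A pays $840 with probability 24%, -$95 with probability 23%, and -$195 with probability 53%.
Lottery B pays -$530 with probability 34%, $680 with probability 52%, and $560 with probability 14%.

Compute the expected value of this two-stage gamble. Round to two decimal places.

$324.14

EV(A) = 0.24 × 840 + 0.23 × (-95) + 0.53 × (-195) = 201.6 − 21.85 − 103.35 = 76.4
EV(B) = 0.34 × (-530) + 0.52 × 680 + 0.14 × 560 = -180.2 + 353.6 + 78.4 = 251.8
Branch C: 1030 (certain)
Overall = 0.12 × 76.4 + 0.76 × 251.8 + 0.12 × 1030 = 9.168 + 191.368 + 123.6 = 324.136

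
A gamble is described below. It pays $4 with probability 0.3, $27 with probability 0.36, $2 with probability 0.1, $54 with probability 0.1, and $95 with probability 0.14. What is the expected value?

EV = 0.3 × 4 + 0.36 × 27 + 0.1 × 2 + 0.1 × 54 + 0.14 × 95 = 1.2 + 9.72 + 0.2 + 5.4 + 13.3 = 29.82

$29.82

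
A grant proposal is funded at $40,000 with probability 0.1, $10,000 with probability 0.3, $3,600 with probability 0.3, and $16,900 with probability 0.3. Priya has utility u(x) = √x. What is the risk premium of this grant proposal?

$1,701

E[u] = 0.1·√40000 + 0.3·√10000 + 0.3·√3600 + 0.3·√16900 = 0.1·200 + 0.3·100 + 0.3·60 + 0.3·130 = 107
CE = (107)² = 11449
Risk premium = EV − CE = 13150 − 11449 = 1701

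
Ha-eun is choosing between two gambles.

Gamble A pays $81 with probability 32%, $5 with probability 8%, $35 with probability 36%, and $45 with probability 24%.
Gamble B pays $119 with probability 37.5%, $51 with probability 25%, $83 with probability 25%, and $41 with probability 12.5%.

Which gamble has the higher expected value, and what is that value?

Gamble A = 0.32 × 81 + 0.08 × 5 + 0.36 × 35 + 0.24 × 45 = 25.92 + 0.4 + 12.6 + 10.8 = 49.72
Gamble B = 0.375 × 119 + 0.25 × 51 + 0.25 × 83 + 0.125 × 41 = 44.625 + 12.75 + 20.75 + 5.125 = 83.25

Gamble B ($83.25)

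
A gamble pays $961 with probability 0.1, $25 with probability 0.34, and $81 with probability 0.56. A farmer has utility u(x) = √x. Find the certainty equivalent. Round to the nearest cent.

$96.83

E[u] = 0.1·√961 + 0.34·√25 + 0.56·√81 = 0.1·31 + 0.34·5 + 0.56·9 = 9.84
CE = (9.84)² = 96.8256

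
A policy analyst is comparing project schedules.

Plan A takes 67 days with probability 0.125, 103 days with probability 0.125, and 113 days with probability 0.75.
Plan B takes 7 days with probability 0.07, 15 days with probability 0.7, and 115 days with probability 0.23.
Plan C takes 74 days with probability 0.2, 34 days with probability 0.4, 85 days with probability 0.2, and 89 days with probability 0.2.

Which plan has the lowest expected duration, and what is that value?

Plan B (37.44 days)

Plan A = 0.125 × 67 + 0.125 × 103 + 0.75 × 113 = 8.375 + 12.875 + 84.75 = 106
Plan B = 0.07 × 7 + 0.7 × 15 + 0.23 × 115 = 0.49 + 10.5 + 26.45 = 37.44
Plan C = 0.2 × 74 + 0.4 × 34 + 0.2 × 85 + 0.2 × 89 = 14.8 + 13.6 + 17 + 17.8 = 63.2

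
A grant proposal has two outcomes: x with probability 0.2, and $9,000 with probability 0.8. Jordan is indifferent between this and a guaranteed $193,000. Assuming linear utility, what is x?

0.2·x + 0.8·9000 = 193000
0.2·x = 193000 − 7200 = 185800
x = 185800 / 0.2 = 929000

x = $929,000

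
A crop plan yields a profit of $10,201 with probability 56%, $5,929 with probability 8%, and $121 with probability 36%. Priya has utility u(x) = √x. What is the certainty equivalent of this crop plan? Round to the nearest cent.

E[u] = 0.56·√10201 + 0.08·√5929 + 0.36·√121 = 0.56·101 + 0.08·77 + 0.36·11 = 66.68
CE = (66.68)² = 4446.2224

$4,446.22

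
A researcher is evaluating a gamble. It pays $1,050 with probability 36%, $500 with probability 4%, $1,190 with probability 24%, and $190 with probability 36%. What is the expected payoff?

EV = 0.36 × 1050 + 0.04 × 500 + 0.24 × 1190 + 0.36 × 190 = 378 + 20 + 285.6 + 68.4 = 752

$752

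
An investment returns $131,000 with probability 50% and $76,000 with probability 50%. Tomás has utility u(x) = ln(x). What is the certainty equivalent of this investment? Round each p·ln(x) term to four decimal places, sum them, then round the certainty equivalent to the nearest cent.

$99,777.70

E[u] = 0.5·ln(131000) + 0.5·ln(76000) = 5.8915 + 5.6192 = 11.5107
CE = e^11.5107 ≈ 99777.70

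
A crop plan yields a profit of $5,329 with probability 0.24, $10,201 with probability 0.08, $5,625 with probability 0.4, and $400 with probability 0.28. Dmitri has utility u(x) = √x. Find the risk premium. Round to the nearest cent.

$711.60

E[u] = 0.24·√5329 + 0.08·√10201 + 0.4·√5625 + 0.28·√400 = 0.24·73 + 0.08·101 + 0.4·75 + 0.28·20 = 61.2
CE = (61.2)² = 3745.44
Risk premium = EV − CE = 4457.04 − 3745.44 = 711.6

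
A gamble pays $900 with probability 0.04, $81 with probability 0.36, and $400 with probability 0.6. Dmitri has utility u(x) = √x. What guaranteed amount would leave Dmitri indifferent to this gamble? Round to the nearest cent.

E[u] = 0.04·√900 + 0.36·√81 + 0.6·√400 = 0.04·30 + 0.36·9 + 0.6·20 = 16.44
CE = (16.44)² = 270.2736

$270.27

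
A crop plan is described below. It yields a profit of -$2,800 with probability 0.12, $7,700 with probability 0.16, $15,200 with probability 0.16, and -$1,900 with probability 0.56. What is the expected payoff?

EV = 0.12 × (-2800) + 0.16 × 7700 + 0.16 × 15200 + 0.56 × (-1900) = -336 + 1232 + 2432 − 1064 = 2264

$2,264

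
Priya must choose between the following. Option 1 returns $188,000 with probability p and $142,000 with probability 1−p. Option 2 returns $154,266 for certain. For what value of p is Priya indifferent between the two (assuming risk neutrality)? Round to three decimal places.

p·188000 + (1−p)·142000 = 154266
46000p + 142000 = 154266
p = (154266 − 142000) / 46000

p = 0.267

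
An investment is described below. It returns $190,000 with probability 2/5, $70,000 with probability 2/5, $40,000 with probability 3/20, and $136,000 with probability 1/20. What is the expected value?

EV = 2/5 × 190000 + 2/5 × 70000 + 3/20 × 40000 + 1/20 × 136000 = 76000 + 28000 + 6000 + 6800 = 116800

$116,800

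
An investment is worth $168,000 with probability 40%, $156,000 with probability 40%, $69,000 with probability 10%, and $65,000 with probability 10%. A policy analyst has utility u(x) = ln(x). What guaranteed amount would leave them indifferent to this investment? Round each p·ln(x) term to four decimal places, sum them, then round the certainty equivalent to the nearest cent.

E[u] = 0.4·ln(168000) + 0.4·ln(156000) + 0.1·ln(69000) + 0.1·ln(65000) = 4.8127 + 4.7830 + 1.1142 + 1.1082 = 11.8181
CE = e^11.8181 ≈ 135686.18

$135,686.18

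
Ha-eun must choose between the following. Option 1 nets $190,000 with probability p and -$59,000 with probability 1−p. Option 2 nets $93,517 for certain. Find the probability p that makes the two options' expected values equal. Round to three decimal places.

p = 0.613

p·190000 + (1−p)·(-59000) = 93517
249000p − 59000 = 93517
p = (93517 + 59000) / 249000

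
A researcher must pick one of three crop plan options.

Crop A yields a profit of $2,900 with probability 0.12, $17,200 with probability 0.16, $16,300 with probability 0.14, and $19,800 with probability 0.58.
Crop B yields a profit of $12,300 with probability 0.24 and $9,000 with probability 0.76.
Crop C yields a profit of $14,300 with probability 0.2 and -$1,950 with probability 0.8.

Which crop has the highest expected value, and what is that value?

Crop A = 0.12 × 2900 + 0.16 × 17200 + 0.14 × 16300 + 0.58 × 19800 = 348 + 2752 + 2282 + 11484 = 16866
Crop B = 0.24 × 12300 + 0.76 × 9000 = 2952 + 6840 = 9792
Crop C = 0.2 × 14300 + 0.8 × (-1950) = 2860 − 1560 = 1300

Crop A ($16,866)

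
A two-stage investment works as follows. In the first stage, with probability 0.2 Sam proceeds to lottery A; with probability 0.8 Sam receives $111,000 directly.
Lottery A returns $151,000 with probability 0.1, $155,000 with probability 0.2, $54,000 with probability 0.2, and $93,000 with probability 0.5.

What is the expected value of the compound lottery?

$109,480

EV(A) = 0.1 × 151000 + 0.2 × 155000 + 0.2 × 54000 + 0.5 × 93000 = 15100 + 31000 + 10800 + 46500 = 103400
Branch B: 111000 (certain)
Overall = 0.2 × 103400 + 0.8 × 111000 = 20680 + 88800 = 109480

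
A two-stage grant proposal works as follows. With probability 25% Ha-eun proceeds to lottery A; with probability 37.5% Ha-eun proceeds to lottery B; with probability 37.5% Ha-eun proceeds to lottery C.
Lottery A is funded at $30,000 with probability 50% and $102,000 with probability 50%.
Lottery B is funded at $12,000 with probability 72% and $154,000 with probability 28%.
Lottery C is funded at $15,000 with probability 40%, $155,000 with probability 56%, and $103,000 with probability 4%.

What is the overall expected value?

$72,255

EV(A) = 0.5 × 30000 + 0.5 × 102000 = 15000 + 51000 = 66000
EV(B) = 0.72 × 12000 + 0.28 × 154000 = 8640 + 43120 = 51760
EV(C) = 0.4 × 15000 + 0.56 × 155000 + 0.04 × 103000 = 6000 + 86800 + 4120 = 96920
Overall = 0.25 × 66000 + 0.375 × 51760 + 0.375 × 96920 = 16500 + 19410 + 36345 = 72255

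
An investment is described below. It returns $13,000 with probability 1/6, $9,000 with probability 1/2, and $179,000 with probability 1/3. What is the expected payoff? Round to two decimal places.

$66,333.33

EV = 1/6 × 13000 + 1/2 × 9000 + 1/3 × 179000 = 2166.6667 + 4500 + 59666.6667 = 66333.3333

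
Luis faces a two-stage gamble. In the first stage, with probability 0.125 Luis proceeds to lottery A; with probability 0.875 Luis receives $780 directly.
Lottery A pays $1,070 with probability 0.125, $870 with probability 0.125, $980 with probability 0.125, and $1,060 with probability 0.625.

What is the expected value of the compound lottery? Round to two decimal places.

$810.94

EV(A) = 0.125 × 1070 + 0.125 × 870 + 0.125 × 980 + 0.625 × 1060 = 133.75 + 108.75 + 122.5 + 662.5 = 1027.5
Branch B: 780 (certain)
Overall = 0.125 × 1027.5 + 0.875 × 780 = 128.4375 + 682.5 = 810.9375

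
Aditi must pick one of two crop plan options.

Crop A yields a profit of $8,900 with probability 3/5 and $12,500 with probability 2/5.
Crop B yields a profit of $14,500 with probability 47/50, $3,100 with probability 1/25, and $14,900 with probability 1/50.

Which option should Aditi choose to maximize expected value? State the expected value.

Crop B ($14,052)

Crop A = 3/5 × 8900 + 2/5 × 12500 = 5340 + 5000 = 10340
Crop B = 47/50 × 14500 + 1/25 × 3100 + 1/50 × 14900 = 13630 + 124 + 298 = 14052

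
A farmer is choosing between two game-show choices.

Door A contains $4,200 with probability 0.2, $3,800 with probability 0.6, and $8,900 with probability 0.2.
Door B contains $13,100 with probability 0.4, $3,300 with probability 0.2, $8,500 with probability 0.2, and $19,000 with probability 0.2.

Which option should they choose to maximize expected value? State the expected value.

Door A = 0.2 × 4200 + 0.6 × 3800 + 0.2 × 8900 = 840 + 2280 + 1780 = 4900
Door B = 0.4 × 13100 + 0.2 × 3300 + 0.2 × 8500 + 0.2 × 19000 = 5240 + 660 + 1700 + 3800 = 11400

Door B ($11,400)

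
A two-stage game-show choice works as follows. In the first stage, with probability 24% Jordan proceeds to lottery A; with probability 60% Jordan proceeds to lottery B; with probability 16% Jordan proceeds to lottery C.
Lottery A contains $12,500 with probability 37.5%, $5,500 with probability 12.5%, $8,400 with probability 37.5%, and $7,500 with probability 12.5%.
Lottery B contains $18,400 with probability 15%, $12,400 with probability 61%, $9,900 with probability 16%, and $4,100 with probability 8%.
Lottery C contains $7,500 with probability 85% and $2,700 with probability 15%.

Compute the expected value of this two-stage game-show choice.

$10,697.40

EV(A) = 0.375 × 12500 + 0.125 × 5500 + 0.375 × 8400 + 0.125 × 7500 = 4687.5 + 687.5 + 3150 + 937.5 = 9462.5
EV(B) = 0.15 × 18400 + 0.61 × 12400 + 0.16 × 9900 + 0.08 × 4100 = 2760 + 7564 + 1584 + 328 = 12236
EV(C) = 0.85 × 7500 + 0.15 × 2700 = 6375 + 405 = 6780
Overall = 0.24 × 9462.5 + 0.6 × 12236 + 0.16 × 6780 = 2271 + 7341.6 + 1084.8 = 10697.4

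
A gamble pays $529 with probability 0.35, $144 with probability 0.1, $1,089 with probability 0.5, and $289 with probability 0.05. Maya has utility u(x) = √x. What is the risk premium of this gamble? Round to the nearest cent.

$50.94

E[u] = 0.35·√529 + 0.1·√144 + 0.5·√1089 + 0.05·√289 = 0.35·23 + 0.1·12 + 0.5·33 + 0.05·17 = 26.6
CE = (26.6)² = 707.56
Risk premium = EV − CE = 758.5 − 707.56 = 50.94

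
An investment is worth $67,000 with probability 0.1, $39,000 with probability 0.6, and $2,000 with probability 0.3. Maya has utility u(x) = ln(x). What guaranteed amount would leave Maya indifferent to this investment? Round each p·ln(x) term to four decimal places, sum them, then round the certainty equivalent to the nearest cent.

$16,887.01

E[u] = 0.1·ln(67000) + 0.6·ln(39000) + 0.3·ln(2000) = 1.1112 + 6.3428 + 2.2803 = 9.7343
CE = e^9.7343 ≈ 16887.01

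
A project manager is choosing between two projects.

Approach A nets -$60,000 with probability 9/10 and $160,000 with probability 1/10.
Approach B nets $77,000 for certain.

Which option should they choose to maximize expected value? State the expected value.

Approach A = 9/10 × (-60000) + 1/10 × 160000 = -54000 + 16000 = -38000
Approach B: 77000 (certain)

Approach B ($77,000)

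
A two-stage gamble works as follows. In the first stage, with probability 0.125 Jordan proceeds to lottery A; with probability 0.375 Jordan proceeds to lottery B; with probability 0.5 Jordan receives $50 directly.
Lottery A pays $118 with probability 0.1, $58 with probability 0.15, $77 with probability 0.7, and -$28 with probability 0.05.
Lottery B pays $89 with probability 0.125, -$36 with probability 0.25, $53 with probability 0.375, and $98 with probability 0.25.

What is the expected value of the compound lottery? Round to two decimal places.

$51.56

EV(A) = 0.1 × 118 + 0.15 × 58 + 0.7 × 77 + 0.05 × (-28) = 11.8 + 8.7 + 53.9 − 1.4 = 73
EV(B) = 0.125 × 89 + 0.25 × (-36) + 0.375 × 53 + 0.25 × 98 = 11.125 − 9 + 19.875 + 24.5 = 46.5
Branch C: 50 (certain)
Overall = 0.125 × 73 + 0.375 × 46.5 + 0.5 × 50 = 9.125 + 17.4375 + 25 = 51.5625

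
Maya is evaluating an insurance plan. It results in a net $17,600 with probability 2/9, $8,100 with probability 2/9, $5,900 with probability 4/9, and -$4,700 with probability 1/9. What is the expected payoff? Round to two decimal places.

$7,811.11

EV = 2/9 × 17600 + 2/9 × 8100 + 4/9 × 5900 + 1/9 × (-4700) = 3911.1111 + 1800 + 2622.2222 − 522.2222 = 7811.1111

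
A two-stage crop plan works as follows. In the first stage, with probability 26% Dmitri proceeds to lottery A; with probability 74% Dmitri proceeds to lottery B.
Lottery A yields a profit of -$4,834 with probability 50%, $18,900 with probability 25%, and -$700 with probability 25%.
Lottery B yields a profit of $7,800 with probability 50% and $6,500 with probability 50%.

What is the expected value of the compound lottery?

$5,845.58

EV(A) = 0.5 × (-4834) + 0.25 × 18900 + 0.25 × (-700) = -2417 + 4725 − 175 = 2133
EV(B) = 0.5 × 7800 + 0.5 × 6500 = 3900 + 3250 = 7150
Overall = 0.26 × 2133 + 0.74 × 7150 = 554.58 + 5291 = 5845.58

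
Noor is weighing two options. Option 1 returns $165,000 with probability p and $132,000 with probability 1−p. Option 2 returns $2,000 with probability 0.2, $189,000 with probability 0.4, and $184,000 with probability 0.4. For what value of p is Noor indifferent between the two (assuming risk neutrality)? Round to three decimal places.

p = 0.533

EV(Option 2) = 0.2 × 2000 + 0.4 × 189000 + 0.4 × 184000 = 400 + 75600 + 73600 = 149600
p·165000 + (1−p)·132000 = 149600
33000p + 132000 = 149600
p = (149600 − 132000) / 33000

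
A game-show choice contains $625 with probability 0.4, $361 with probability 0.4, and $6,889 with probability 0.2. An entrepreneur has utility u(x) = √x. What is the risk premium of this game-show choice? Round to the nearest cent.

$602.56

E[u] = 0.4·√625 + 0.4·√361 + 0.2·√6889 = 0.4·25 + 0.4·19 + 0.2·83 = 34.2
CE = (34.2)² = 1169.64
Risk premium = EV − CE = 1772.2 − 1169.64 = 602.56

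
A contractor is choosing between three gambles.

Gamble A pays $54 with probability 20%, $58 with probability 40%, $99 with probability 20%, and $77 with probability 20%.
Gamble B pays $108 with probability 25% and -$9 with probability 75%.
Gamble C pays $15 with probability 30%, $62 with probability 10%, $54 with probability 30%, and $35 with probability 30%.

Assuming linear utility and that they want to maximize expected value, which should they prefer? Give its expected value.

Gamble A = 0.2 × 54 + 0.4 × 58 + 0.2 × 99 + 0.2 × 77 = 10.8 + 23.2 + 19.8 + 15.4 = 69.2
Gamble B = 0.25 × 108 + 0.75 × (-9) = 27 − 6.75 = 20.25
Gamble C = 0.3 × 15 + 0.1 × 62 + 0.3 × 54 + 0.3 × 35 = 4.5 + 6.2 + 16.2 + 10.5 = 37.4

Gamble A ($69.20)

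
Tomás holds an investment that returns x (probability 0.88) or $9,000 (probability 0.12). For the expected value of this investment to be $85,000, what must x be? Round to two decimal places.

0.88·x + 0.12·9000 = 85000
0.88·x = 85000 − 1080 = 83920
x = 83920 / 0.88 = 95363.6364

x = $95,363.64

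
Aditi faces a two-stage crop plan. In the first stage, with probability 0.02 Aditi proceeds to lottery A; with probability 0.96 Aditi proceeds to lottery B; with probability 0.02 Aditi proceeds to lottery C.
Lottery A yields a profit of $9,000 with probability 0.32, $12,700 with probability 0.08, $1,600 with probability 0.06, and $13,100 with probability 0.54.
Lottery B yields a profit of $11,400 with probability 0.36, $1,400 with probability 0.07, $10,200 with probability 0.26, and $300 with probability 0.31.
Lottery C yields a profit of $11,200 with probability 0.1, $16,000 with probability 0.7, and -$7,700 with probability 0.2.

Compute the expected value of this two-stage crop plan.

EV(A) = 0.32 × 9000 + 0.08 × 12700 + 0.06 × 1600 + 0.54 × 13100 = 2880 + 1016 + 96 + 7074 = 11066
EV(B) = 0.36 × 11400 + 0.07 × 1400 + 0.26 × 10200 + 0.31 × 300 = 4104 + 98 + 2652 + 93 = 6947
EV(C) = 0.1 × 11200 + 0.7 × 16000 + 0.2 × (-7700) = 1120 + 11200 − 1540 = 10780
Overall = 0.02 × 11066 + 0.96 × 6947 + 0.02 × 10780 = 221.32 + 6669.12 + 215.6 = 7106.04

$7,106.04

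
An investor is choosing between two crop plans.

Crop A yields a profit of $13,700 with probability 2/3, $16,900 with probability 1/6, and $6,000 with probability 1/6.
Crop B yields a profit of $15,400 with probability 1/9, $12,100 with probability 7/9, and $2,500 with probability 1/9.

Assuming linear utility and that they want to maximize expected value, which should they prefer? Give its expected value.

Crop A ($12,950)

Crop A = 2/3 × 13700 + 1/6 × 16900 + 1/6 × 6000 = 9133.3333 + 2816.6667 + 1000 = 12950
Crop B = 1/9 × 15400 + 7/9 × 12100 + 1/9 × 2500 = 1711.1111 + 9411.1111 + 277.7778 = 11400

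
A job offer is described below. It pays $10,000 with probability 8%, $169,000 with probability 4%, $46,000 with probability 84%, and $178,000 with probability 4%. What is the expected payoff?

$53,320

EV = 0.08 × 10000 + 0.04 × 169000 + 0.84 × 46000 + 0.04 × 178000 = 800 + 6760 + 38640 + 7120 = 53320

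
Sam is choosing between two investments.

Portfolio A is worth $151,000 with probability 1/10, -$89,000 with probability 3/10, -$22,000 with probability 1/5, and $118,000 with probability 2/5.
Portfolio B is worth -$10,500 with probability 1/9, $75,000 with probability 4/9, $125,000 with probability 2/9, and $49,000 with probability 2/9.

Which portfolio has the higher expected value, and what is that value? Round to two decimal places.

Portfolio B ($70,833.33)

Portfolio A = 1/10 × 151000 + 3/10 × (-89000) + 1/5 × (-22000) + 2/5 × 118000 = 15100 − 26700 − 4400 + 47200 = 31200
Portfolio B = 1/9 × (-10500) + 4/9 × 75000 + 2/9 × 125000 + 2/9 × 49000 = -1166.6667 + 33333.3333 + 27777.7778 + 10888.8889 = 70833.3333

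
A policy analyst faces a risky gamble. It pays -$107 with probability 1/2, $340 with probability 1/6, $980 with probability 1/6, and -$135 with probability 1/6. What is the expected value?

EV = 1/2 × (-107) + 1/6 × 340 + 1/6 × 980 + 1/6 × (-135) = -53.5 + 56.6667 + 163.3333 − 22.5 = 144

$144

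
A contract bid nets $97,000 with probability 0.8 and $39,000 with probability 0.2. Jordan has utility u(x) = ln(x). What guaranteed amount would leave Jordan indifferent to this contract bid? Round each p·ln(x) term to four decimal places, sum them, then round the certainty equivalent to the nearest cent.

$80,845.89

E[u] = 0.8·ln(97000) + 0.2·ln(39000) = 9.1860 + 2.1143 = 11.3003
CE = e^11.3003 ≈ 80845.89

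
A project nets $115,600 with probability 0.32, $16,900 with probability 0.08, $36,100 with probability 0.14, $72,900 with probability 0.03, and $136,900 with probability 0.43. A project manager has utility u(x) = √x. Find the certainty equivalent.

E[u] = 0.32·√115600 + 0.08·√16900 + 0.14·√36100 + 0.03·√72900 + 0.43·√136900 = 0.32·340 + 0.08·130 + 0.14·190 + 0.03·270 + 0.43·370 = 313
CE = (313)² = 97969

$97,969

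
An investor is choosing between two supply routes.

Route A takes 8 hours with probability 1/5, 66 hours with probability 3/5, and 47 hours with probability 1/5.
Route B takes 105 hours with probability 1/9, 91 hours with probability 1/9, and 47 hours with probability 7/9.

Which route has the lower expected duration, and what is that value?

Route A (50.6 hours)

Route A = 1/5 × 8 + 3/5 × 66 + 1/5 × 47 = 1.6 + 39.6 + 9.4 = 50.6
Route B = 1/9 × 105 + 1/9 × 91 + 7/9 × 47 = 11.6667 + 10.1111 + 36.5556 = 58.3333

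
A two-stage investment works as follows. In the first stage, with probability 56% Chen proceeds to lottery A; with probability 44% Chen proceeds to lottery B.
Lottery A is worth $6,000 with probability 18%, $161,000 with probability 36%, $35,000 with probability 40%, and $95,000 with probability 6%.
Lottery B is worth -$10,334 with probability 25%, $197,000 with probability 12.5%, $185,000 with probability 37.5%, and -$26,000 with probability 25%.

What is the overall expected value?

$81,457.66

EV(A) = 0.18 × 6000 + 0.36 × 161000 + 0.4 × 35000 + 0.06 × 95000 = 1080 + 57960 + 14000 + 5700 = 78740
EV(B) = 0.25 × (-10334) + 0.125 × 197000 + 0.375 × 185000 + 0.25 × (-26000) = -2583.5 + 24625 + 69375 − 6500 = 84916.5
Overall = 0.56 × 78740 + 0.44 × 84916.5 = 44094.4 + 37363.26 = 81457.66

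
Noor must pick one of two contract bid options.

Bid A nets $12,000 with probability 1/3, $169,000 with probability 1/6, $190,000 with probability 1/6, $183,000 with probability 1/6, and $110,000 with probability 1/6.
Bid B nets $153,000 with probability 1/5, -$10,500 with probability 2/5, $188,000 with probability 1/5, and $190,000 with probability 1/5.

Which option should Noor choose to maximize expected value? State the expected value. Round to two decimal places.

Bid A ($112,666.67)

Bid A = 1/3 × 12000 + 1/6 × 169000 + 1/6 × 190000 + 1/6 × 183000 + 1/6 × 110000 = 4000 + 28166.6667 + 31666.6667 + 30500 + 18333.3333 = 112666.6667
Bid B = 1/5 × 153000 + 2/5 × (-10500) + 1/5 × 188000 + 1/5 × 190000 = 30600 − 4200 + 37600 + 38000 = 102000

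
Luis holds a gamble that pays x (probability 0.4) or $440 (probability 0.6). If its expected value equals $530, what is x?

0.4·x + 0.6·440 = 530
0.4·x = 530 − 264 = 266
x = 266 / 0.4 = 665

x = $665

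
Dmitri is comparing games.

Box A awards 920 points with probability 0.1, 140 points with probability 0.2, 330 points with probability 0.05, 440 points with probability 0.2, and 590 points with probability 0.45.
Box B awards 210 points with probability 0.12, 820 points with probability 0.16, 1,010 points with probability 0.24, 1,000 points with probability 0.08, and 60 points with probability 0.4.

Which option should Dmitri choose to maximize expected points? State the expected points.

Box A = 0.1 × 920 + 0.2 × 140 + 0.05 × 330 + 0.2 × 440 + 0.45 × 590 = 92 + 28 + 16.5 + 88 + 265.5 = 490
Box B = 0.12 × 210 + 0.16 × 820 + 0.24 × 1010 + 0.08 × 1000 + 0.4 × 60 = 25.2 + 131.2 + 242.4 + 80 + 24 = 502.8

Box B (502.8 points)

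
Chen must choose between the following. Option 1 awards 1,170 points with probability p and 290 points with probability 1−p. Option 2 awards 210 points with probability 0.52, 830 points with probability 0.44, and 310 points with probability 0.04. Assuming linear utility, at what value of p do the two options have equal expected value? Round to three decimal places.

EV(Option 2) = 0.52 × 210 + 0.44 × 830 + 0.04 × 310 = 109.2 + 365.2 + 12.4 = 486.8
p·1170 + (1−p)·290 = 486.8
880p + 290 = 486.8
p = (486.8 − 290) / 880

p = 0.224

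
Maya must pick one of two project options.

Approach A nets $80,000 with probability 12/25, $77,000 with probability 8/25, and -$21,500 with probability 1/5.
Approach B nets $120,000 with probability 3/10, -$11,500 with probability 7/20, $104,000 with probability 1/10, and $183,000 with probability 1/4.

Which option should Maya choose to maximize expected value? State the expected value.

Approach B ($88,125)

Approach A = 12/25 × 80000 + 8/25 × 77000 + 1/5 × (-21500) = 38400 + 24640 − 4300 = 58740
Approach B = 3/10 × 120000 + 7/20 × (-11500) + 1/10 × 104000 + 1/4 × 183000 = 36000 − 4025 + 10400 + 45750 = 88125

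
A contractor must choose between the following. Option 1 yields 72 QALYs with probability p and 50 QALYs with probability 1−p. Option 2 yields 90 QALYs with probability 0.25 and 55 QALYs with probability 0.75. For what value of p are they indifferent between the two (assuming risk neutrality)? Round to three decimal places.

EV(Option 2) = 0.25 × 90 + 0.75 × 55 = 22.5 + 41.25 = 63.75
p·72 + (1−p)·50 = 63.75
22p + 50 = 63.75
p = (63.75 − 50) / 22

p = 0.625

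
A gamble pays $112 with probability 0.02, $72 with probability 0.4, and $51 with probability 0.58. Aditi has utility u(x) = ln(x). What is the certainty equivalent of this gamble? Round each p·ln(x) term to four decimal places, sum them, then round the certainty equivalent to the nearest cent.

E[u] = 0.02·ln(112) + 0.4·ln(72) + 0.58·ln(51) = 0.0944 + 1.7107 + 2.2805 = 4.0856
CE = e^4.0856 ≈ 59.48

$59.48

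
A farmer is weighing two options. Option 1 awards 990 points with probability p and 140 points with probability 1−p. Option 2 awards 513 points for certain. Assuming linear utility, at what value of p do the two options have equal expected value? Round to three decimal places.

p = 0.439

p·990 + (1−p)·140 = 513
850p + 140 = 513
p = (513 − 140) / 850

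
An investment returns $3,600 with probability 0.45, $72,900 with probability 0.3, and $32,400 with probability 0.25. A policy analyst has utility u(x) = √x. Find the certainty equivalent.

$23,409

E[u] = 0.45·√3600 + 0.3·√72900 + 0.25·√32400 = 0.45·60 + 0.3·270 + 0.25·180 = 153
CE = (153)² = 23409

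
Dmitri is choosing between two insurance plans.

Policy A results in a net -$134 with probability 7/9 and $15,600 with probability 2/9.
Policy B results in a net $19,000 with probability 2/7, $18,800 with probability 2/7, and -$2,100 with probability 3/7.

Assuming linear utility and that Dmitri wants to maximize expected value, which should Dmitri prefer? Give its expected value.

Policy A = 7/9 × (-134) + 2/9 × 15600 = -104.2222 + 3466.6667 = 3362.4444
Policy B = 2/7 × 19000 + 2/7 × 18800 + 3/7 × (-2100) = 5428.5714 + 5371.4286 − 900 = 9900

Policy B ($9,900)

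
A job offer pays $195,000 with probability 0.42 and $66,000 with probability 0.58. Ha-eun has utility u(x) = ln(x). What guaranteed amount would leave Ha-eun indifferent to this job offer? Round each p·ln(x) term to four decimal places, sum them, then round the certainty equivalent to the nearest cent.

E[u] = 0.42·ln(195000) + 0.58·ln(66000) = 5.1159 + 6.4365 = 11.5524
CE = e^11.5524 ≈ 104026.40

$104,026.40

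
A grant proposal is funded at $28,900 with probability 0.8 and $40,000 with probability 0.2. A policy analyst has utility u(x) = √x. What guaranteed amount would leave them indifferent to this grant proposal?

$30,976

E[u] = 0.8·√28900 + 0.2·√40000 = 0.8·170 + 0.2·200 = 176
CE = (176)² = 30976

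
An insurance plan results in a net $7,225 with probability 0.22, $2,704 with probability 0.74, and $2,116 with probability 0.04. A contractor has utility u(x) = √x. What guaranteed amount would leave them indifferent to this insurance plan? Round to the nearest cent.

$3,483.36

E[u] = 0.22·√7225 + 0.74·√2704 + 0.04·√2116 = 0.22·85 + 0.74·52 + 0.04·46 = 59.02
CE = (59.02)² = 3483.3604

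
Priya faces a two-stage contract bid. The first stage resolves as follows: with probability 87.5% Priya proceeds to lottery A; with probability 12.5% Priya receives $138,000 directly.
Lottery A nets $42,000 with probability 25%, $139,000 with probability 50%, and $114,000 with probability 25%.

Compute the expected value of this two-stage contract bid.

EV(A) = 0.25 × 42000 + 0.5 × 139000 + 0.25 × 114000 = 10500 + 69500 + 28500 = 108500
Branch B: 138000 (certain)
Overall = 0.875 × 108500 + 0.125 × 138000 = 94937.5 + 17250 = 112187.5

$112,187.50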